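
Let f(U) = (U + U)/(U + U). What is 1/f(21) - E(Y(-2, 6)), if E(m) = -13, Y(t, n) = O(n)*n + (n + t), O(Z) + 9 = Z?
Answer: 14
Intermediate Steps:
O(Z) = -9 + Z
Y(t, n) = n + t + n*(-9 + n) (Y(t, n) = (-9 + n)*n + (n + t) = n*(-9 + n) + (n + t) = n + t + n*(-9 + n))
f(U) = 1 (f(U) = (2*U)/((2*U)) = (2*U)*(1/(2*U)) = 1)
1/f(21) - E(Y(-2, 6)) = 1/1 - 1*(-13) = 1 + 13 = 14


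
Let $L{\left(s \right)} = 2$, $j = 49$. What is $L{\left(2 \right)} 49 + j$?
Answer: $147$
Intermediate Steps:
$L{\left(2 \right)} 49 + j = 2 \cdot 49 + 49 = 98 + 49 = 147$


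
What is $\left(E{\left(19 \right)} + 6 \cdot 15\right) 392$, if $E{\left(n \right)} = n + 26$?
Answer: $52920$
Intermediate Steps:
$E{\left(n \right)} = 26 + n$
$\left(E{\left(19 \right)} + 6 \cdot 15\right) 392 = \left(\left(26 + 19\right) + 6 \cdot 15\right) 392 = \left(45 + 90\right) 392 = 135 \cdot 392 = 52920$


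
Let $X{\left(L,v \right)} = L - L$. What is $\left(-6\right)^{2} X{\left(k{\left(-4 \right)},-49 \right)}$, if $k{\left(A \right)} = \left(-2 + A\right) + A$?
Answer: $0$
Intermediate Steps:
$k{\left(A \right)} = -2 + 2 A$
$X{\left(L,v \right)} = 0$
$\left(-6\right)^{2} X{\left(k{\left(-4 \right)},-49 \right)} = \left(-6\right)^{2} \cdot 0 = 36 \cdot 0 = 0$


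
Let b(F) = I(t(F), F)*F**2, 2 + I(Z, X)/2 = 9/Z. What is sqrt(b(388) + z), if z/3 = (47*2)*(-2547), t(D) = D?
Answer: I*sqrt(1313446) ≈ 1146.1*I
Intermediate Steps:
z = -718254 (z = 3*((47*2)*(-2547)) = 3*(94*(-2547)) = 3*(-239418) = -718254)
I(Z, X) = -4 + 18/Z (I(Z, X) = -4 + 2*(9/Z) = -4 + 18/Z)
b(F) = F**2*(-4 + 18/F) (b(F) = (-4 + 18/F)*F**2 = F**2*(-4 + 18/F))
sqrt(b(388) + z) = sqrt(2*388*(9 - 2*388) - 718254) = sqrt(2*388*(9 - 776) - 718254) = sqrt(2*388*(-767) - 718254) = sqrt(-595192 - 718254) = sqrt(-1313446) = I*sqrt(1313446)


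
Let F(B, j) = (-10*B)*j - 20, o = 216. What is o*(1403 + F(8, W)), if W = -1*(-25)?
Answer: -133272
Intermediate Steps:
W = 25
F(B, j) = -20 - 10*B*j (F(B, j) = -10*B*j - 20 = -20 - 10*B*j)
o*(1403 + F(8, W)) = 216*(1403 + (-20 - 10*8*25)) = 216*(1403 + (-20 - 2000)) = 216*(1403 - 2020) = 216*(-617) = -133272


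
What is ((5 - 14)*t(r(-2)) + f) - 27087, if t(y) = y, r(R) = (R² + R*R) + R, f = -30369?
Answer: -57510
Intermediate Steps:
r(R) = R + 2*R² (r(R) = (R² + R²) + R = 2*R² + R = R + 2*R²)
((5 - 14)*t(r(-2)) + f) - 27087 = ((5 - 14)*(-2*(1 + 2*(-2))) - 30369) - 27087 = (-(-18)*(1 - 4) - 30369) - 27087 = (-(-18)*(-3) - 30369) - 27087 = (-9*6 - 30369) - 27087 = (-54 - 30369) - 27087 = -30423 - 27087 = -57510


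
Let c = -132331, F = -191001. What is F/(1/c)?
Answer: 25275353331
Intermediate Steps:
F/(1/c) = -191001/(1/(-132331)) = -191001/(-1/132331) = -191001*(-132331) = 25275353331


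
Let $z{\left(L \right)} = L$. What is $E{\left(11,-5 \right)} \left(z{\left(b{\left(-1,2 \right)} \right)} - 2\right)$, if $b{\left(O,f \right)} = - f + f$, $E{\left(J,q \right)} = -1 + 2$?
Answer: $-2$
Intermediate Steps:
$E{\left(J,q \right)} = 1$
$b{\left(O,f \right)} = 0$
$E{\left(11,-5 \right)} \left(z{\left(b{\left(-1,2 \right)} \right)} - 2\right) = 1 \left(0 - 2\right) = 1 \left(-2\right) = -2$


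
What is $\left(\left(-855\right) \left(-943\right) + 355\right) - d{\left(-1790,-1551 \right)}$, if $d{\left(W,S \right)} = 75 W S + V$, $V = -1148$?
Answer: $-207413982$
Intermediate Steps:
$d{\left(W,S \right)} = -1148 + 75 S W$ ($d{\left(W,S \right)} = 75 W S - 1148 = 75 S W - 1148 = -1148 + 75 S W$)
$\left(\left(-855\right) \left(-943\right) + 355\right) - d{\left(-1790,-1551 \right)} = \left(\left(-855\right) \left(-943\right) + 355\right) - \left(-1148 + 75 \left(-1551\right) \left(-1790\right)\right) = \left(806265 + 355\right) - \left(-1148 + 208221750\right) = 806620 - 208220602 = -207413982$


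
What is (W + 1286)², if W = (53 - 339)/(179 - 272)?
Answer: 14372173456/8649 ≈ 1.6617e+6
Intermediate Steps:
W = 286/93 (W = -286/(-93) = -286*(-1/93) = 286/93 ≈ 3.0753)
(W + 1286)² = (286/93 + 1286)² = (119884/93)² = 14372173456/8649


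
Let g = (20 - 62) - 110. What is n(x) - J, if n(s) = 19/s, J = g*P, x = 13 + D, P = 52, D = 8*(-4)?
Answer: 7903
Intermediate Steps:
D = -32
g = -152 (g = -42 - 110 = -152)
x = -19 (x = 13 - 32 = -19)
J = -7904 (J = -152*52 = -7904)
n(x) - J = 19/(-19) - 1*(-7904) = 19*(-1/19) + 7904 = -1 + 7904 = 7903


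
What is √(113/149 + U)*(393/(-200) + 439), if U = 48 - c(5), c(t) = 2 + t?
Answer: 87407*√927078/29800 ≈ 2824.2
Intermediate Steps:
U = 41 (U = 48 - (2 + 5) = 48 - 1*7 = 48 - 7 = 41)
√(113/149 + U)*(393/(-200) + 439) = √(113/149 + 41)*(393/(-200) + 439) = √(113*(1/149) + 41)*(393*(-1/200) + 439) = √(113/149 + 41)*(-393/200 + 439) = √(6222/149)*(87407/200) = (√927078/149)*(87407/200) = 87407*√927078/29800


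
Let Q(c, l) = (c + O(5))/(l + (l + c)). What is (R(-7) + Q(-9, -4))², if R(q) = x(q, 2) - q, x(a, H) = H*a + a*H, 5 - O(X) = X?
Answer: 121104/289 ≈ 419.04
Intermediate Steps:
O(X) = 5 - X
x(a, H) = 2*H*a (x(a, H) = H*a + H*a = 2*H*a)
R(q) = 3*q (R(q) = 2*2*q - q = 4*q - q = 3*q)
Q(c, l) = c/(c + 2*l) (Q(c, l) = (c + (5 - 1*5))/(l + (l + c)) = (c + (5 - 5))/(l + (c + l)) = (c + 0)/(c + 2*l) = c/(c + 2*l))
(R(-7) + Q(-9, -4))² = (3*(-7) - 9/(-9 + 2*(-4)))² = (-21 - 9/(-9 - 8))² = (-21 - 9/(-17))² = (-21 - 9*(-1/17))² = (-21 + 9/17)² = (-348/17)² = 121104/289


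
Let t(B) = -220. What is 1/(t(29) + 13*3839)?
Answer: 1/49687 ≈ 2.0126e-5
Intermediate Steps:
1/(t(29) + 13*3839) = 1/(-220 + 13*3839) = 1/(-220 + 49907) = 1/49687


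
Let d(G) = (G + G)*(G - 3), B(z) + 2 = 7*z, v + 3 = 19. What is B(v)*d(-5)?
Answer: 8800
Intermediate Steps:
v = 16 (v = -3 + 19 = 16)
B(z) = -2 + 7*z
d(G) = 2*G*(-3 + G) (d(G) = (2*G)*(-3 + G) = 2*G*(-3 + G))
B(v)*d(-5) = (-2 + 7*16)*(2*(-5)*(-3 - 5)) = (-2 + 112)*(2*(-5)*(-8)) = 110*80 = 8800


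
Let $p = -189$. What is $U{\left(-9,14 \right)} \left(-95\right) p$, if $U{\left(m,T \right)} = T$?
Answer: $251370$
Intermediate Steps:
$U{\left(-9,14 \right)} \left(-95\right) p = 14 \left(-95\right) \left(-189\right) = \left(-1330\right) \left(-189\right) = 251370$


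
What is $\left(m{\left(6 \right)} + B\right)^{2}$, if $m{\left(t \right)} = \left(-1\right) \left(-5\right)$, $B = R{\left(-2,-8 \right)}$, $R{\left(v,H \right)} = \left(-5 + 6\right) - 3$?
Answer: $9$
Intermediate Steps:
$R{\left(v,H \right)} = -2$ ($R{\left(v,H \right)} = 1 - 3 = -2$)
$B = -2$
$m{\left(t \right)} = 5$
$\left(m{\left(6 \right)} + B\right)^{2} = \left(5 - 2\right)^{2} = 3^{2} = 9$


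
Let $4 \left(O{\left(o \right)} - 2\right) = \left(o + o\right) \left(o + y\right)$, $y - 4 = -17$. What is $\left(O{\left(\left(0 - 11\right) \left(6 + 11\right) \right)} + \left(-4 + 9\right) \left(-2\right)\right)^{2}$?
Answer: $349390864$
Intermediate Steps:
$y = -13$ ($y = 4 - 17 = -13$)
$O{\left(o \right)} = 2 + \frac{o \left(-13 + o\right)}{2}$ ($O{\left(o \right)} = 2 + \frac{\left(o + o\right) \left(o - 13\right)}{4} = 2 + \frac{2 o \left(-13 + o\right)}{4} = 2 + \frac{o \left(-13 + o\right)}{2}$)
$\left(O{\left(\left(0 - 11\right) \left(6 + 11\right) \right)} + \left(-4 + 9\right) \left(-2\right)\right)^{2} = \left(\left(2 + \frac{\left(\left(0 - 11\right) \left(6 + 11\right)\right)^{2}}{2} - \frac{13 \left(0 - 11\right) \left(6 + 11\right)}{2}\right) + \left(-4 + 9\right) \left(-2\right)\right)^{2} = \left(\left(2 + \frac{\left(\left(-11\right) 17\right)^{2}}{2} - \frac{13 \left(\left(-11\right) 17\right)}{2}\right) + 5 \left(-2\right)\right)^{2} = \left(\left(2 + \frac{\left(-187\right)^{2}}{2} - - \frac{2431}{2}\right) - 10\right)^{2} = \left(\left(2 + \frac{1}{2} \cdot 34969 + \frac{2431}{2}\right) - 10\right)^{2} = \left(\left(2 + \frac{34969}{2} + \frac{2431}{2}\right) - 10\right)^{2} = \left(18702 - 10\right)^{2} = 18692^{2} = 349390864$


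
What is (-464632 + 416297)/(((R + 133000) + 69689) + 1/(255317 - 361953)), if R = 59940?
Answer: -736321580/4000815149 ≈ -0.18404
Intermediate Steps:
(-464632 + 416297)/(((R + 133000) + 69689) + 1/(255317 - 361953)) = (-464632 + 416297)/(((59940 + 133000) + 69689) + 1/(255317 - 361953)) = -48335/((192940 + 69689) + 1/(-106636)) = -48335/(262629 - 1/106636) = -48335/28005706043/106636 = -48335*106636/28005706043 = -736321580/4000815149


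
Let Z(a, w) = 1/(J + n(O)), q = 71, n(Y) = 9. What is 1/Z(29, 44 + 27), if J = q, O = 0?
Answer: 80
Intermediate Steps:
J = 71
Z(a, w) = 1/80 (Z(a, w) = 1/(71 + 9) = 1/80)
1/Z(29, 44 + 27) = 1/(1/80) = 80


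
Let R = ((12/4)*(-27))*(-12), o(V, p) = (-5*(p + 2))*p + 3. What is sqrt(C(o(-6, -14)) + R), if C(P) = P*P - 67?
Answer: sqrt(701474) ≈ 837.54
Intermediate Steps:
o(V, p) = 3 + p*(-10 - 5*p) (o(V, p) = (-5*(2 + p))*p + 3 = (-10 - 5*p)*p + 3 = p*(-10 - 5*p) + 3 = 3 + p*(-10 - 5*p))
C(P) = -67 + P**2 (C(P) = P**2 - 67 = -67 + P**2)
R = 972 (R = ((12*(1/4))*(-27))*(-12) = (3*(-27))*(-12) = -81*(-12) = 972)
sqrt(C(o(-6, -14)) + R) = sqrt((-67 + (3 - 10*(-14) - 5*(-14)**2)**2) + 972) = sqrt((-67 + (3 + 140 - 5*196)**2) + 972) = sqrt((-67 + (3 + 140 - 980)**2) + 972) = sqrt((-67 + (-837)**2) + 972) = sqrt((-67 + 700569) + 972) = sqrt(700502 + 972) = sqrt(701474)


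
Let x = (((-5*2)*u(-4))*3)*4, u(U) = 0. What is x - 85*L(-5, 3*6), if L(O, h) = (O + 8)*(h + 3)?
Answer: -5355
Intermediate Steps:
L(O, h) = (3 + h)*(8 + O) (L(O, h) = (8 + O)*(3 + h) = (3 + h)*(8 + O))
x = 0 (x = ((-5*2*0)*3)*4 = (-10*0*3)*4 = (0*3)*4 = 0*4 = 0)
x - 85*L(-5, 3*6) = 0 - 85*(24 + 3*(-5) + 8*(3*6) - 15*6) = 0 - 85*(24 - 15 + 8*18 - 5*18) = 0 - 85*(24 - 15 + 144 - 90) = 0 - 85*63 = 0 - 5355 = -5355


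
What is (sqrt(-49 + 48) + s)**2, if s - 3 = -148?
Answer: (145 - I)**2 ≈ 21024.0 - 290.0*I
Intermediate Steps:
s = -145 (s = 3 - 148 = -145)
(sqrt(-49 + 48) + s)**2 = (sqrt(-49 + 48) - 145)**2 = (sqrt(-1) - 145)**2 = (I - 145)**2 = (-145 + I)**2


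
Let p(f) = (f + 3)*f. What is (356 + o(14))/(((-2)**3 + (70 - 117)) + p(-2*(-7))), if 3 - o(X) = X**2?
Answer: 163/183 ≈ 0.89071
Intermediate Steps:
o(X) = 3 - X**2
p(f) = f*(3 + f) (p(f) = (3 + f)*f = f*(3 + f))
(356 + o(14))/(((-2)**3 + (70 - 117)) + p(-2*(-7))) = (356 + (3 - 1*14**2))/(((-2)**3 + (70 - 117)) + (-2*(-7))*(3 - 2*(-7))) = (356 + (3 - 1*196))/((-8 - 47) + 14*(3 + 14)) = (356 + (3 - 196))/(-55 + 14*17) = (356 - 193)/(-55 + 238) = 163/183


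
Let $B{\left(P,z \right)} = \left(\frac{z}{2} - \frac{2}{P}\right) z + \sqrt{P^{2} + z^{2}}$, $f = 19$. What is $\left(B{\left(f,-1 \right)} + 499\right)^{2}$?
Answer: $\frac{360952953}{1444} + \frac{18985 \sqrt{362}}{19} \approx 2.6898 \cdot 10^{5}$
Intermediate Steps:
$B{\left(P,z \right)} = \sqrt{P^{2} + z^{2}} + z \left(\frac{z}{2} - \frac{2}{P}\right)$ ($B{\left(P,z \right)} = \left(z \frac{1}{2} - \frac{2}{P}\right) z + \sqrt{P^{2} + z^{2}} = \left(\frac{z}{2} - \frac{2}{P}\right) z + \sqrt{P^{2} + z^{2}} = z \left(\frac{z}{2} - \frac{2}{P}\right) + \sqrt{P^{2} + z^{2}} = \sqrt{P^{2} + z^{2}} + z \left(\frac{z}{2} - \frac{2}{P}\right)$)
$\left(B{\left(f,-1 \right)} + 499\right)^{2} = \left(\left(\sqrt{19^{2} + \left(-1\right)^{2}} + \frac{\left(-1\right)^{2}}{2} - - \frac{2}{19}\right) + 499\right)^{2} = \left(\left(\sqrt{361 + 1} + \frac{1}{2} \cdot 1 - \left(-2\right) \frac{1}{19}\right) + 499\right)^{2} = \left(\left(\sqrt{362} + \frac{1}{2} + \frac{2}{19}\right) + 499\right)^{2} = \left(\left(\frac{23}{38} + \sqrt{362}\right) + 499\right)^{2} = \left(\frac{18985}{38} + \sqrt{362}\right)^{2}$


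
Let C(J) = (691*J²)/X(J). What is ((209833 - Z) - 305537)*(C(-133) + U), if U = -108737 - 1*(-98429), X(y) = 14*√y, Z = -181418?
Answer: -883539912 - 562669553*I*√133 ≈ -8.8354e+8 - 6.489e+9*I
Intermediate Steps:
C(J) = 691*J^(3/2)/14 (C(J) = (691*J²)/((14*√J)) = (691*J²)*(1/(14*√J)) = 691*J^(3/2)/14)
U = -10308 (U = -108737 + 98429 = -10308)
((209833 - Z) - 305537)*(C(-133) + U) = ((209833 - 1*(-181418)) - 305537)*(691*(-133)^(3/2)/14 - 10308) = ((209833 + 181418) - 305537)*(691*(-133*I*√133)/14 - 10308) = (391251 - 305537)*(-13129*I*√133/2 - 10308) = 85714*(-10308 - 13129*I*√133/2) = -883539912 - 562669553*I*√133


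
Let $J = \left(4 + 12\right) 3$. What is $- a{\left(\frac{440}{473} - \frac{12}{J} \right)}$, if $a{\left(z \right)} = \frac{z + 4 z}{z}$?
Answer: $-5$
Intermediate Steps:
$J = 48$ ($J = 16 \cdot 3 = 48$)
$a{\left(z \right)} = 5$ ($a{\left(z \right)} = \frac{5 z}{z} = 5$)
$- a{\left(\frac{440}{473} - \frac{12}{J} \right)} = \left(-1\right) 5 = -5$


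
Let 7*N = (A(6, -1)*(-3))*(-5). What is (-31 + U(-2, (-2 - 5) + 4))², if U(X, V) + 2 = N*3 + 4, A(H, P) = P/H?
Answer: 177241/196 ≈ 904.29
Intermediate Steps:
N = -5/14 (N = ((-1/6*(-3))*(-5))/7 = ((-1*⅙*(-3))*(-5))/7 = (-⅙*(-3)*(-5))/7 = ((½)*(-5))/7 = (⅐)*(-5/2) = -5/14 ≈ -0.35714)
U(X, V) = 13/14 (U(X, V) = -2 + (-5/14*3 + 4) = -2 + (-15/14 + 4) = -2 + 41/14 = 13/14)
(-31 + U(-2, (-2 - 5) + 4))² = (-31 + 13/14)² = (-421/14)² = 177241/196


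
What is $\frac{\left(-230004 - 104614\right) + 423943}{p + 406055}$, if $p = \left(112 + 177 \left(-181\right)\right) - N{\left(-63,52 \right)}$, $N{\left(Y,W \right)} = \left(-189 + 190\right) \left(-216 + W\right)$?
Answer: $\frac{89325}{374294} \approx 0.23865$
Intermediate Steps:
$N{\left(Y,W \right)} = -216 + W$ ($N{\left(Y,W \right)} = 1 \left(-216 + W\right) = -216 + W$)
$p = -31761$ ($p = \left(112 + 177 \left(-181\right)\right) - \left(-216 + 52\right) = \left(112 - 32037\right) - -164 = -31925 + 164 = -31761$)
$\frac{\left(-230004 - 104614\right) + 423943}{p + 406055} = \frac{\left(-230004 - 104614\right) + 423943}{-31761 + 406055} = \frac{\left(-230004 - 104614\right) + 423943}{374294} = \left(-334618 + 423943\right) \frac{1}{374294} = 89325 \cdot \frac{1}{374294} = \frac{89325}{374294}$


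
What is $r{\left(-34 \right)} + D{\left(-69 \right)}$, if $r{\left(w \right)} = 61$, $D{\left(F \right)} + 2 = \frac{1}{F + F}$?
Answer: $\frac{8141}{138} \approx 58.993$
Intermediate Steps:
$D{\left(F \right)} = -2 + \frac{1}{2 F}$ ($D{\left(F \right)} = -2 + \frac{1}{F + F} = -2 + \frac{1}{2 F}$)
$r{\left(-34 \right)} + D{\left(-69 \right)} = 61 - \left(2 - \frac{1}{2 \left(-69\right)}\right) = 61 + \left(-2 + \frac{1}{2} \left(- \frac{1}{69}\right)\right) = 61 - \frac{277}{138} = \frac{8141}{138}$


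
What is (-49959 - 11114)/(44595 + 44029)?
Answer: -61073/88624 ≈ -0.68913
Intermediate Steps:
(-49959 - 11114)/(44595 + 44029) = -61073/88624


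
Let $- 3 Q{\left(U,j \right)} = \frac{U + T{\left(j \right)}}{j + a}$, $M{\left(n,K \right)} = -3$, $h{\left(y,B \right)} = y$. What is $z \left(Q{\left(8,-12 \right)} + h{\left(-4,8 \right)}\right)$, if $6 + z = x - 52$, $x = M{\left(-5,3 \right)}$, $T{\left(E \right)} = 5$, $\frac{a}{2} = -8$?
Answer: $\frac{19703}{84} \approx 234.56$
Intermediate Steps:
$a = -16$ ($a = 2 \left(-8\right) = -16$)
$Q{\left(U,j \right)} = - \frac{5 + U}{3 \left(-16 + j\right)}$ ($Q{\left(U,j \right)} = - \frac{\left(U + 5\right) \frac{1}{j - 16}}{3} = - \frac{\left(5 + U\right) \frac{1}{-16 + j}}{3} = - \frac{\frac{1}{-16 + j} \left(5 + U\right)}{3} = - \frac{5 + U}{3 \left(-16 + j\right)}$)
$x = -3$
$z = -61$ ($z = -6 - 55 = -61$)
$z \left(Q{\left(8,-12 \right)} + h{\left(-4,8 \right)}\right) = - 61 \left(\frac{-5 - 8}{3 \left(-16 - 12\right)} - 4\right) = - 61 \left(\frac{-5 - 8}{3 \left(-28\right)} - 4\right) = - 61 \left(\frac{1}{3} \left(- \frac{1}{28}\right) \left(-13\right) - 4\right) = - 61 \left(\frac{13}{84} - 4\right) = \left(-61\right) \left(- \frac{323}{84}\right) = \frac{19703}{84}$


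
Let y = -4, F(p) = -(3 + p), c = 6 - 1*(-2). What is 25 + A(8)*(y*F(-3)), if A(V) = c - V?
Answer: 25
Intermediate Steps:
c = 8 (c = 6 + 2 = 8)
F(p) = -3 - p
A(V) = 8 - V
25 + A(8)*(y*F(-3)) = 25 + (8 - 1*8)*(-4*(-3 - 1*(-3))) = 25 + (8 - 8)*(-4*(-3 + 3)) = 25 + 0*(-4*0) = 25 + 0*0 = 25 + 0 = 25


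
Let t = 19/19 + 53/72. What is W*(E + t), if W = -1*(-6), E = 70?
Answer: 5165/12 ≈ 430.42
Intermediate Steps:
W = 6
t = 125/72 (t = 19*(1/19) + 53*(1/72) = 1 + 53/72 = 125/72 ≈ 1.7361)
W*(E + t) = 6*(70 + 125/72) = 6*(5165/72) = 5165/12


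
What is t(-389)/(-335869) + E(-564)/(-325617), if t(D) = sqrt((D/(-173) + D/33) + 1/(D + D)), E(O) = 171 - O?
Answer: -245/108539 - I*sqrt(188215500853578)/1491796422138 ≈ -0.0022573 - 9.1964e-6*I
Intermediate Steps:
t(D) = sqrt(1/(2*D) + 140*D/5709) (t(D) = sqrt((D*(-1/173) + D*(1/33)) + 1/(2*D)) = sqrt((-D/173 + D/33) + 1/(2*D)) = sqrt(140*D/5709 + 1/(2*D)) = sqrt(1/(2*D) + 140*D/5709))
t(-389)/(-335869) + E(-564)/(-325617) = (sqrt(3197040*(-389) + 65185362/(-389))/11418)/(-335869) + (171 - 1*(-564))/(-325617) = (sqrt(-1243648560 + 65185362*(-1/389))/11418)*(-1/335869) + (171 + 564)*(-1/325617) = (sqrt(-1243648560 - 65185362/389)/11418)*(-1/335869) + 735*(-1/325617) = (sqrt(-483844475202/389)/11418)*(-1/335869) - 245/108539 = ((I*sqrt(188215500853578)/389)/11418)*(-1/335869) - 245/108539 = (I*sqrt(188215500853578)/4441602)*(-1/335869) - 245/108539 = -I*sqrt(188215500853578)/1491796422138 - 245/108539 = -245/108539 - I*sqrt(188215500853578)/1491796422138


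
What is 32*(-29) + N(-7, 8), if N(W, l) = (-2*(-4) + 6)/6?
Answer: -2777/3 ≈ -925.67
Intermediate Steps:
N(W, l) = 7/3 (N(W, l) = (8 + 6)*(⅙) = 14*(⅙) = 7/3)
32*(-29) + N(-7, 8) = 32*(-29) + 7/3 = -928 + 7/3 = -2777/3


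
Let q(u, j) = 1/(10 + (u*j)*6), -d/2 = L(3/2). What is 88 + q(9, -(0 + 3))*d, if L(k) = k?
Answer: 13379/152 ≈ 88.020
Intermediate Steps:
d = -3 (d = -6/2 = -2*3/2 = -3)
q(u, j) = 1/(10 + 6*j*u) (q(u, j) = 1/(10 + (j*u)*6) = 1/(10 + 6*j*u))
88 + q(9, -(0 + 3))*d = 88 + (1/(2*(5 + 3*(-(0 + 3))*9)))*(-3) = 88 + (1/(2*(5 + 3*(-1*3)*9)))*(-3) = 88 + (1/(2*(5 + 3*(-3)*9)))*(-3) = 88 + (1/(2*(5 - 81)))*(-3) = 88 + ((1/2)/(-76))*(-3) = 88 + ((1/2)*(-1/76))*(-3) = 88 - 1/152*(-3) = 88 + 3/152 = 13379/152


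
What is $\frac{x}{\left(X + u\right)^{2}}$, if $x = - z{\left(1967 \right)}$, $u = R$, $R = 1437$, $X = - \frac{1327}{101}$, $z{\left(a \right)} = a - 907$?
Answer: $- \frac{540653}{1034065805} \approx -0.00052284$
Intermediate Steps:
$z{\left(a \right)} = -907 + a$ ($z{\left(a \right)} = a - 907 = -907 + a$)
$X = - \frac{1327}{101}$ ($X = \left(-1327\right) \frac{1}{101} = - \frac{1327}{101} \approx -13.139$)
$u = 1437$
$x = -1060$ ($x = - (-907 + 1967) = \left(-1\right) 1060 = -1060$)
$\frac{x}{\left(X + u\right)^{2}} = - \frac{1060}{\left(- \frac{1327}{101} + 1437\right)^{2}} = - \frac{1060}{\left(\frac{143810}{101}\right)^{2}} = - \frac{1060}{\frac{20681316100}{10201}} = \left(-1060\right) \frac{10201}{20681316100} = - \frac{540653}{1034065805}$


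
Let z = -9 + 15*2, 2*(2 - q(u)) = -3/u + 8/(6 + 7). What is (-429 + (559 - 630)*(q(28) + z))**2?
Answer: 2214146976001/529984 ≈ 4.1778e+6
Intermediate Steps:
q(u) = 22/13 + 3/(2*u) (q(u) = 2 - (-3/u + 8/(6 + 7))/2 = 2 - (-3/u + 8/13)/2 = 2 - (8/13 - 3/u)/2 = 2 + (-4/13 + 3/(2*u)) = 22/13 + 3/(2*u))
z = 21 (z = -9 + 30 = 21)
(-429 + (559 - 630)*(q(28) + z))**2 = (-429 + (559 - 630)*((1/26)*(39 + 44*28)/28 + 21))**2 = (-429 - 71*((1/26)*(1/28)*(39 + 1232) + 21))**2 = (-429 - 71*((1/26)*(1/28)*1271 + 21))**2 = (-429 - 71*(1271/728 + 21))**2 = (-429 - 71*16559/728)**2 = (-429 - 1175689/728)**2 = (-1488001/728)**2 = 2214146976001/529984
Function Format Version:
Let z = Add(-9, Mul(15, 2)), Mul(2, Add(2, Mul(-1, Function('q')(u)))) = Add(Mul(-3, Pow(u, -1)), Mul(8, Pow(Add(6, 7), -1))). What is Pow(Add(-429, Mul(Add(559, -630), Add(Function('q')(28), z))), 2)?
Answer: Rational(2214146976001, 529984) ≈ 4.1778e+6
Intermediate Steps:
Function('q')(u) = Add(Rational(22, 13), Mul(Rational(3, 2), Pow(u, -1))) (Function('q')(u) = Add(2, Mul(Rational(-1, 2), Add(Mul(-3, Pow(u, -1)), Mul(8, Pow(Add(6, 7), -1))))) = Add(2, Mul(Rational(-1, 2), Add(Mul(-3, Pow(u, -1)), Mul(8, Pow(13, -1))))) = Add(2, Mul(Rational(-1, 2), Add(Mul(-3, Pow(u, -1)), Mul(8, Rational(1, 13))))) = Add(2, Mul(Rational(-1, 2), Add(Mul(-3, Pow(u, -1)), Rational(8, 13)))) = Add(2, Mul(Rational(-1, 2), Add(Rational(8, 13), Mul(-3, Pow(u, -1))))) = Add(2, Add(Rational(-4, 13), Mul(Rational(3, 2), Pow(u, -1)))) = Add(Rational(22, 13), Mul(Rational(3, 2), Pow(u, -1))))
z = 21 (z = Add(-9, 30) = 21)
Pow(Add(-429, Mul(Add(559, -630), Add(Function('q')(28), z))), 2) = Pow(Add(-429, Mul(Add(559, -630), Add(Mul(Rational(1, 26), Pow(28, -1), Add(39, Mul(44, 28))), 21))), 2) = Pow(Add(-429, Mul(-71, Add(Mul(Rational(1, 26), Rational(1, 28), Add(39, 1232)), 21))), 2) = Pow(Add(-429, Mul(-71, Add(Mul(Rational(1, 26), Rational(1, 28), 1271), 21))), 2) = Pow(Add(-429, Mul(-71, Add(Rational(1271, 728), 21))), 2) = Pow(Add(-429, Mul(-71, Rational(16559, 728))), 2) = Pow(Add(-429, Rational(-1175689, 728)), 2) = Pow(Rational(-1488001, 728), 2) = Rational(2214146976001, 529984)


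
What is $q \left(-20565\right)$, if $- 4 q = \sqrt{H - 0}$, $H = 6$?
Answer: $\frac{20565 \sqrt{6}}{4} \approx 12593.0$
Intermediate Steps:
$q = - \frac{\sqrt{6}}{4}$ ($q = - \frac{\sqrt{6 - 0}}{4} = - \frac{\sqrt{6 + 0}}{4} = - \frac{\sqrt{6}}{4} \approx -0.61237$)
$q \left(-20565\right) = - \frac{\sqrt{6}}{4} \left(-20565\right) = \frac{20565 \sqrt{6}}{4}$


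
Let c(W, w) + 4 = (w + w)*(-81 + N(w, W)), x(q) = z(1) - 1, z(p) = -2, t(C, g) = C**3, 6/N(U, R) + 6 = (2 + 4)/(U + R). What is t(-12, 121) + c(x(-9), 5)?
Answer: -2562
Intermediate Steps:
N(U, R) = 6/(-6 + 6/(R + U)) (N(U, R) = 6/(-6 + (2 + 4)/(U + R)) = 6/(-6 + 6/(R + U)))
x(q) = -3 (x(q) = -2 - 1 = -3)
c(W, w) = -4 + 2*w*(-81 + (-W - w)/(-1 + W + w)) (c(W, w) = -4 + (w + w)*(-81 + (-W - w)/(-1 + W + w)) = -4 + (2*w)*(-81 + (-W - w)/(-1 + W + w)) = -4 + 2*w*(-81 + (-W - w)/(-1 + W + w)))
t(-12, 121) + c(x(-9), 5) = (-12)**3 + 2*(2 - 82*5**2 - 2*(-3) + 79*5 - 82*(-3)*5)/(-1 - 3 + 5) = -1728 + 2*(2 - 82*25 + 6 + 395 + 1230)/1 = -1728 + 2*1*(2 - 2050 + 6 + 395 + 1230) = -1728 + 2*1*(-417) = -1728 - 834 = -2562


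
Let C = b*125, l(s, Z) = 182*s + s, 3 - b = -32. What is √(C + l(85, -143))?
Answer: √19930 ≈ 141.17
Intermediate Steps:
b = 35 (b = 3 - 1*(-32) = 3 + 32 = 35)
l(s, Z) = 183*s
C = 4375 (C = 35*125 = 4375)
√(C + l(85, -143)) = √(4375 + 183*85) = √(4375 + 15555) = √19930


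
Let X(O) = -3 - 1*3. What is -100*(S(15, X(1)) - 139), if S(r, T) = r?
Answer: 12400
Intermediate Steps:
X(O) = -6 (X(O) = -3 - 3 = -6)
-100*(S(15, X(1)) - 139) = -100*(15 - 139) = -100*(-124) = 12400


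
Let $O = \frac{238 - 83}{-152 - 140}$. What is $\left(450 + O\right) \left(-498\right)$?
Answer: $- \frac{32680005}{146} \approx -2.2384 \cdot 10^{5}$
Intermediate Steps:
$O = - \frac{155}{292}$ ($O = \frac{155}{-292} = 155 \left(- \frac{1}{292}\right) = - \frac{155}{292} \approx -0.53082$)
$\left(450 + O\right) \left(-498\right) = \left(450 - \frac{155}{292}\right) \left(-498\right) = \frac{131245}{292} \left(-498\right) = - \frac{32680005}{146}$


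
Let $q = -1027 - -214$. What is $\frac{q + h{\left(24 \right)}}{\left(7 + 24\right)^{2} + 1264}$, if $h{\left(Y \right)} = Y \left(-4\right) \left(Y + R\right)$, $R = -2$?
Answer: $- \frac{117}{89} \approx -1.3146$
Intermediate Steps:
$q = -813$ ($q = -1027 + 214 = -813$)
$h{\left(Y \right)} = - 4 Y \left(-2 + Y\right)$ ($h{\left(Y \right)} = Y \left(-4\right) \left(Y - 2\right) = - 4 Y \left(-2 + Y\right)$)
$\frac{q + h{\left(24 \right)}}{\left(7 + 24\right)^{2} + 1264} = \frac{-813 + 4 \cdot 24 \left(2 - 24\right)}{\left(7 + 24\right)^{2} + 1264} = \frac{-813 + 4 \cdot 24 \left(2 - 24\right)}{31^{2} + 1264} = \frac{-813 + 4 \cdot 24 \left(-22\right)}{961 + 1264} = \frac{-813 - 2112}{2225} = \left(-2925\right) \frac{1}{2225} = - \frac{117}{89}$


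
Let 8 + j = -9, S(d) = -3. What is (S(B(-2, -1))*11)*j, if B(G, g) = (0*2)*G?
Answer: 561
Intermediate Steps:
B(G, g) = 0 (B(G, g) = 0*G = 0)
j = -17 (j = -8 - 9 = -17)
(S(B(-2, -1))*11)*j = -3*11*(-17) = -33*(-17) = 561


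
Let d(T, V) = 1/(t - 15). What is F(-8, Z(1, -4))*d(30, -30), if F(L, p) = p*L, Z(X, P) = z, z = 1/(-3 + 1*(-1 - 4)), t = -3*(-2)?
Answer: -⅑ ≈ -0.11111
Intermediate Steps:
t = 6
z = -⅛ (z = 1/(-3 + 1*(-5)) = 1/(-3 - 5) = 1/(-8) = -⅛ ≈ -0.12500)
Z(X, P) = -⅛
F(L, p) = L*p
d(T, V) = -⅑ (d(T, V) = 1/(6 - 15) = 1/(-9) = -⅑)
F(-8, Z(1, -4))*d(30, -30) = -8*(-⅛)*(-⅑) = 1*(-⅑) = -⅑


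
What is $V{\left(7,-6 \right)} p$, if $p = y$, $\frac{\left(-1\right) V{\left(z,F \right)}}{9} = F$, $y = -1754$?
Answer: $-94716$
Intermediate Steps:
$V{\left(z,F \right)} = - 9 F$
$p = -1754$
$V{\left(7,-6 \right)} p = \left(-9\right) \left(-6\right) \left(-1754\right) = 54 \left(-1754\right) = -94716$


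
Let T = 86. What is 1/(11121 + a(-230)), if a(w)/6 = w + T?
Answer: 1/10257 ≈ 9.7494e-5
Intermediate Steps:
a(w) = 516 + 6*w (a(w) = 6*(w + 86) = 6*(86 + w) = 516 + 6*w)
1/(11121 + a(-230)) = 1/(11121 + (516 + 6*(-230))) = 1/(11121 + (516 - 1380)) = 1/(11121 - 864) = 1/10257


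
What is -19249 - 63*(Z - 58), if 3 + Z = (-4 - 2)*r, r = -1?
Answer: -15784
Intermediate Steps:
Z = 3 (Z = -3 + (-4 - 2)*(-1) = -3 - 6*(-1) = -3 + 6 = 3)
-19249 - 63*(Z - 58) = -19249 - 63*(3 - 58) = -19249 - 63*(-55) = -19249 + 3465 = -15784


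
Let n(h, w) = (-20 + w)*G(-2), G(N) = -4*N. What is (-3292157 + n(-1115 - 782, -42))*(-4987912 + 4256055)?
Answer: 2409751146621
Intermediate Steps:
n(h, w) = -160 + 8*w (n(h, w) = (-20 + w)*(-4*(-2)) = (-20 + w)*8 = -160 + 8*w)
(-3292157 + n(-1115 - 782, -42))*(-4987912 + 4256055) = (-3292157 + (-160 + 8*(-42)))*(-4987912 + 4256055) = (-3292157 + (-160 - 336))*(-731857) = (-3292157 - 496)*(-731857) = -3292653*(-731857) = 2409751146621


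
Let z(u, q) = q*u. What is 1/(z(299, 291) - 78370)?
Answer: 1/8639 ≈ 0.00011575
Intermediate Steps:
1/(z(299, 291) - 78370) = 1/(291*299 - 78370) = 1/(87009 - 78370) = 1/8639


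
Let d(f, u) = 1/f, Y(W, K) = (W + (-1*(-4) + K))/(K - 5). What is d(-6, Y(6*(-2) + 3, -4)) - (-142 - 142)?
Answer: 1703/6 ≈ 283.83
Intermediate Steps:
Y(W, K) = (4 + K + W)/(-5 + K) (Y(W, K) = (W + (4 + K))/(-5 + K) = (4 + K + W)/(-5 + K))
d(-6, Y(6*(-2) + 3, -4)) - (-142 - 142) = 1/(-6) - (-142 - 142) = -1/6 - 1*(-284) = -1/6 + 284 = 1703/6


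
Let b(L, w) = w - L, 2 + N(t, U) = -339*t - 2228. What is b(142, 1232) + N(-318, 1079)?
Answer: 106662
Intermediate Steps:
N(t, U) = -2230 - 339*t (N(t, U) = -2 + (-339*t - 2228) = -2 + (-2228 - 339*t) = -2230 - 339*t)
b(142, 1232) + N(-318, 1079) = (1232 - 1*142) + (-2230 - 339*(-318)) = (1232 - 142) + (-2230 + 107802) = 1090 + 105572 = 106662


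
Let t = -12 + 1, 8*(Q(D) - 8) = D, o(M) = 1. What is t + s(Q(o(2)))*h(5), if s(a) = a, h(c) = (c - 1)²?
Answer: 119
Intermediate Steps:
h(c) = (-1 + c)²
Q(D) = 8 + D/8
t = -11
t + s(Q(o(2)))*h(5) = -11 + (8 + (⅛)*1)*(-1 + 5)² = -11 + (8 + ⅛)*4² = -11 + (65/8)*16 = -11 + 130 = 119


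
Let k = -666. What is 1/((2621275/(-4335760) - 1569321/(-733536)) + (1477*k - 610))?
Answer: -1472424096/1449292998392791 ≈ -1.0160e-6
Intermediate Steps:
1/((2621275/(-4335760) - 1569321/(-733536)) + (1477*k - 610)) = 1/((2621275/(-4335760) - 1569321/(-733536)) + (1477*(-666) - 610)) = 1/((2621275*(-1/4335760) - 1569321*(-1/733536)) + (-983682 - 610)) = 1/((-524255/867152 + 58123/27168) - 984292) = 1/(2259907241/1472424096 - 984292) = 1/(-1449292998392791/1472424096) = -1472424096/1449292998392791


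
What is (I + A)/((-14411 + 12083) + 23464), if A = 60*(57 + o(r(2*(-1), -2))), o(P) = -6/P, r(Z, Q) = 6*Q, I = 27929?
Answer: 31379/21136 ≈ 1.4846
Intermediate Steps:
A = 3450 (A = 60*(57 - 6/(6*(-2))) = 60*(57 - 6/(-12)) = 60*(57 - 6*(-1/12)) = 60*(57 + 1/2) = 60*(115/2) = 3450)
(I + A)/((-14411 + 12083) + 23464) = (27929 + 3450)/((-14411 + 12083) + 23464) = 31379/(-2328 + 23464) = 31379/21136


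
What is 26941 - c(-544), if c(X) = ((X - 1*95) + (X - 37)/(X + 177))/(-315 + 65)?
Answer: 1235801409/45875 ≈ 26938.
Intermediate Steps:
c(X) = 19/50 - X/250 - (-37 + X)/(250*(177 + X)) (c(X) = ((X - 95) + (-37 + X)/(177 + X))/(-250) = ((-95 + X) + (-37 + X)/(177 + X))*(-1/250) = (-95 + X + (-37 + X)/(177 + X))*(-1/250) = 19/50 - X/250 - (-37 + X)/(250*(177 + X)))
26941 - c(-544) = 26941 - (16852 - 1*(-544)**2 - 83*(-544))/(250*(177 - 544)) = 26941 - (16852 - 1*295936 + 45152)/(250*(-367)) = 26941 - (-1)*(16852 - 295936 + 45152)/(250*367) = 26941 - (-1)*(-233932)/(250*367) = 26941 - 1*116966/45875 = 26941 - 116966/45875 = 1235801409/45875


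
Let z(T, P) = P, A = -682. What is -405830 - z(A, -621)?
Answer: -405209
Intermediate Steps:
-405830 - z(A, -621) = -405830 - 1*(-621) = -405830 + 621 = -405209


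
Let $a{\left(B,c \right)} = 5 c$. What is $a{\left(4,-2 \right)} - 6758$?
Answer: $-6768$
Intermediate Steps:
$a{\left(4,-2 \right)} - 6758 = 5 \left(-2\right) - 6758 = -10 - 6758 = -6768$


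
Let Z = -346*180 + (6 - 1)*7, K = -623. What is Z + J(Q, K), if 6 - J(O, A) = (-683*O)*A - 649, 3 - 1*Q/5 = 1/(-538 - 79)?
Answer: -3978214370/617 ≈ -6.4477e+6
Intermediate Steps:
Q = 9260/617 (Q = 15 - 5/(-538 - 79) = 15 - 5/(-617) = 15 - 5*(-1/617) = 15 + 5/617 = 9260/617 ≈ 15.008)
Z = -62245 (Z = -62280 + 5*7 = -62280 + 35 = -62245)
J(O, A) = 655 + 683*A*O (J(O, A) = 6 - ((-683*O)*A - 649) = 6 - (-683*A*O - 649) = 6 - (-649 - 683*A*O) = 6 + (649 + 683*A*O) = 655 + 683*A*O)
Z + J(Q, K) = -62245 + (655 + 683*(-623)*(9260/617)) = -62245 + (655 - 3940213340/617) = -62245 - 3939809205/617 = -3978214370/617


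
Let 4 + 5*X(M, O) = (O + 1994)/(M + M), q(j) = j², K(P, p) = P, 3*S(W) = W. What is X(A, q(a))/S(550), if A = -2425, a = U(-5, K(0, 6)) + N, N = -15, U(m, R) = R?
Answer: -64857/13337500 ≈ -0.0048628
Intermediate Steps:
S(W) = W/3
a = -15 (a = 0 - 15 = -15)
X(M, O) = -⅘ + (1994 + O)/(10*M) (X(M, O) = -⅘ + ((O + 1994)/(M + M))/5 = -⅘ + ((1994 + O)/((2*M)))/5 = -⅘ + ((1994 + O)*(1/(2*M)))/5 = -⅘ + ((1994 + O)/(2*M))/5 = -⅘ + (1994 + O)/(10*M))
X(A, q(a))/S(550) = ((⅒)*(1994 + (-15)² - 8*(-2425))/(-2425))/(((⅓)*550)) = ((⅒)*(-1/2425)*(1994 + 225 + 19400))/(550/3) = ((⅒)*(-1/2425)*21619)*(3/550) = -21619/24250*3/550 = -64857/13337500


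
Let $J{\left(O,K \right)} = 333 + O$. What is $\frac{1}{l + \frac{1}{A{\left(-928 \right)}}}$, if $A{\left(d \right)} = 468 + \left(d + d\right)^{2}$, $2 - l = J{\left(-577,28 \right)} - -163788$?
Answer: $- \frac{3445204}{563435552567} \approx -6.1146 \cdot 10^{-6}$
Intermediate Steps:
$l = -163542$ ($l = 2 - \left(\left(333 - 577\right) - -163788\right) = 2 - \left(-244 + 163788\right) = 2 - 163544 = -163542$)
$A{\left(d \right)} = 468 + 4 d^{2}$ ($A{\left(d \right)} = 468 + \left(2 d\right)^{2} = 468 + 4 d^{2}$)
$\frac{1}{l + \frac{1}{A{\left(-928 \right)}}} = \frac{1}{-163542 + \frac{1}{468 + 4 \left(-928\right)^{2}}} = \frac{1}{-163542 + \frac{1}{468 + 4 \cdot 861184}} = \frac{1}{-163542 + \frac{1}{468 + 3444736}} = \frac{1}{-163542 + \frac{1}{3445204}} = \frac{1}{- \frac{563435552567}{3445204}} = - \frac{3445204}{563435552567}$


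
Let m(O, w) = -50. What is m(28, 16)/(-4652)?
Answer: 25/2326 ≈ 0.010748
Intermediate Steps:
m(28, 16)/(-4652) = -50/(-4652) = -50*(-1/4652) = 25/2326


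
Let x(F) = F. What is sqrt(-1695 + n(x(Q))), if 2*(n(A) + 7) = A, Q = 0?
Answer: I*sqrt(1702) ≈ 41.255*I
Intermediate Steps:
n(A) = -7 + A/2
sqrt(-1695 + n(x(Q))) = sqrt(-1695 + (-7 + (1/2)*0)) = sqrt(-1695 + (-7 + 0)) = sqrt(-1695 - 7) = sqrt(-1702) = I*sqrt(1702)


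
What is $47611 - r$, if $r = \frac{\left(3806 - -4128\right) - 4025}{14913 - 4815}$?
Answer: $\frac{160257323}{3366} \approx 47611.0$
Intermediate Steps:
$r = \frac{1303}{3366}$ ($r = \frac{\left(3806 + 4128\right) - 4025}{10098} = \left(7934 - 4025\right) \frac{1}{10098} = 3909 \cdot \frac{1}{10098} = \frac{1303}{3366} \approx 0.38711$)
$47611 - r = 47611 - \frac{1303}{3366} = \frac{160257323}{3366}$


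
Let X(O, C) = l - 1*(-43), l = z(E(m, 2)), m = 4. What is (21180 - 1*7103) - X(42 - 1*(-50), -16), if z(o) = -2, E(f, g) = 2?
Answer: 14036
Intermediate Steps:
l = -2
X(O, C) = 41 (X(O, C) = -2 - 1*(-43) = -2 + 43 = 41)
(21180 - 1*7103) - X(42 - 1*(-50), -16) = (21180 - 1*7103) - 1*41 = (21180 - 7103) - 41 = 14077 - 41 = 14036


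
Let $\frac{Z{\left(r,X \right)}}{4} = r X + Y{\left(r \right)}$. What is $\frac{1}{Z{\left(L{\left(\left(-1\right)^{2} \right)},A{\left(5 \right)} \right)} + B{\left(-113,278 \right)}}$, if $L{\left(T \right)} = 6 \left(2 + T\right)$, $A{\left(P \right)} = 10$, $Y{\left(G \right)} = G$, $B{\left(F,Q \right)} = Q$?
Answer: $\frac{1}{1070} \approx 0.00093458$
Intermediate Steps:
$L{\left(T \right)} = 12 + 6 T$
$Z{\left(r,X \right)} = 4 r + 4 X r$ ($Z{\left(r,X \right)} = 4 \left(r X + r\right) = 4 \left(X r + r\right) = 4 \left(r + X r\right) = 4 r + 4 X r$)
$\frac{1}{Z{\left(L{\left(\left(-1\right)^{2} \right)},A{\left(5 \right)} \right)} + B{\left(-113,278 \right)}} = \frac{1}{4 \left(12 + 6 \left(-1\right)^{2}\right) \left(1 + 10\right) + 278} = \frac{1}{4 \left(12 + 6 \cdot 1\right) 11 + 278} = \frac{1}{4 \left(12 + 6\right) 11 + 278} = \frac{1}{4 \cdot 18 \cdot 11 + 278} = \frac{1}{792 + 278} = \frac{1}{1070}$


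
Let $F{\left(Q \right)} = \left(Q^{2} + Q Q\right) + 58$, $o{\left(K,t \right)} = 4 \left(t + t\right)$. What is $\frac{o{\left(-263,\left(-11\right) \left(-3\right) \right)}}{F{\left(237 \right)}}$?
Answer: $\frac{66}{28099} \approx 0.0023488$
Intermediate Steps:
$o{\left(K,t \right)} = 8 t$ ($o{\left(K,t \right)} = 4 \cdot 2 t = 8 t$)
$F{\left(Q \right)} = 58 + 2 Q^{2}$ ($F{\left(Q \right)} = \left(Q^{2} + Q^{2}\right) + 58 = 2 Q^{2} + 58 = 58 + 2 Q^{2}$)
$\frac{o{\left(-263,\left(-11\right) \left(-3\right) \right)}}{F{\left(237 \right)}} = \frac{8 \left(\left(-11\right) \left(-3\right)\right)}{58 + 2 \cdot 237^{2}} = \frac{8 \cdot 33}{58 + 2 \cdot 56169} = \frac{264}{58 + 112338} = \frac{264}{112396} = 264 \cdot \frac{1}{112396} = \frac{66}{28099}$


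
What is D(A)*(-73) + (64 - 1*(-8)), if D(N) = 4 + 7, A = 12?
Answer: -731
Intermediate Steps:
D(N) = 11
D(A)*(-73) + (64 - 1*(-8)) = 11*(-73) + (64 - 1*(-8)) = -803 + (64 + 8) = -803 + 72 = -731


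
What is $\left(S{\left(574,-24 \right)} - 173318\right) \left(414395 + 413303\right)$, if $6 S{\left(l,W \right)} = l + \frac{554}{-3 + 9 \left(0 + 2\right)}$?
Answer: $- \frac{6451680776144}{45} \approx -1.4337 \cdot 10^{11}$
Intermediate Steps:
$S{\left(l,W \right)} = \frac{277}{45} + \frac{l}{6}$ ($S{\left(l,W \right)} = \frac{l + \frac{554}{-3 + 9 \left(0 + 2\right)}}{6} = \frac{l + \frac{554}{-3 + 9 \cdot 2}}{6} = \frac{l + \frac{554}{-3 + 18}}{6} = \frac{l + \frac{554}{15}}{6} = \frac{\frac{554}{15} + l}{6} = \frac{277}{45} + \frac{l}{6}$)
$\left(S{\left(574,-24 \right)} - 173318\right) \left(414395 + 413303\right) = \left(\left(\frac{277}{45} + \frac{1}{6} \cdot 574\right) - 173318\right) \left(414395 + 413303\right) = \left(\left(\frac{277}{45} + \frac{287}{3}\right) - 173318\right) 827698 = \left(\frac{4582}{45} - 173318\right) 827698 = \left(- \frac{7794728}{45}\right) 827698 = - \frac{6451680776144}{45}$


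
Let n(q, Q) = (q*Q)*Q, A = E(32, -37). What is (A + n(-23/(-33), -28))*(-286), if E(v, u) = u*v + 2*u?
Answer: 610532/3 ≈ 2.0351e+5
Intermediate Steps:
E(v, u) = 2*u + u*v
A = -1258 (A = -37*(2 + 32) = -37*34 = -1258)
n(q, Q) = q*Q² (n(q, Q) = (Q*q)*Q = q*Q²)
(A + n(-23/(-33), -28))*(-286) = (-1258 - 23/(-33)*(-28)²)*(-286) = (-1258 - 23*(-1/33)*784)*(-286) = (-1258 + (23/33)*784)*(-286) = (-1258 + 18032/33)*(-286) = -23482/33*(-286) = 610532/3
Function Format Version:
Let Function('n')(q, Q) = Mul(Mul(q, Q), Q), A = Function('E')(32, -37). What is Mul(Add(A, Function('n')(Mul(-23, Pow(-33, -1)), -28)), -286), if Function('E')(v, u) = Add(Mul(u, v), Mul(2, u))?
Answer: Rational(610532, 3) ≈ 2.0351e+5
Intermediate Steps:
Function('E')(v, u) = Add(Mul(2, u), Mul(u, v))
A = -1258 (A = Mul(-37, Add(2, 32)) = Mul(-37, 34) = -1258)
Function('n')(q, Q) = Mul(q, Pow(Q, 2)) (Function('n')(q, Q) = Mul(Mul(Q, q), Q) = Mul(q, Pow(Q, 2)))
Mul(Add(A, Function('n')(Mul(-23, Pow(-33, -1)), -28)), -286) = Mul(Add(-1258, Mul(Mul(-23, Pow(-33, -1)), Pow(-28, 2))), -286) = Mul(Add(-1258, Mul(Mul(-23, Rational(-1, 33)), 784)), -286) = Mul(Add(-1258, Mul(Rational(23, 33), 784)), -286) = Mul(Add(-1258, Rational(18032, 33)), -286) = Mul(Rational(-23482, 33), -286) = Rational(610532, 3)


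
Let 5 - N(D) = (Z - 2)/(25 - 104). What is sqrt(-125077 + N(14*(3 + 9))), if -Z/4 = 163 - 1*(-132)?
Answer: I*sqrt(780667730)/79 ≈ 353.68*I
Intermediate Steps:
Z = -1180 (Z = -4*(163 - 1*(-132)) = -4*(163 + 132) = -4*295 = -1180)
N(D) = -787/79 (N(D) = 5 - (-1180 - 2)/(25 - 104) = 5 - (-1182)/(-79) = 5 - (-1182)*(-1)/79 = 5 - 1*1182/79 = 5 - 1182/79 = -787/79)
sqrt(-125077 + N(14*(3 + 9))) = sqrt(-125077 - 787/79) = sqrt(-9881870/79) = I*sqrt(780667730)/79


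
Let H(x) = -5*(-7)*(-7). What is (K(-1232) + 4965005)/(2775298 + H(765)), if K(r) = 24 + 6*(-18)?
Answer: 4964921/2775053 ≈ 1.7891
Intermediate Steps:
K(r) = -84 (K(r) = 24 - 108 = -84)
H(x) = -245 (H(x) = 35*(-7) = -245)
(K(-1232) + 4965005)/(2775298 + H(765)) = (-84 + 4965005)/(2775298 - 245) = 4964921/2775053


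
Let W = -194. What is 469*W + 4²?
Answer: -90970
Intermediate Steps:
469*W + 4² = 469*(-194) + 4² = -90986 + 16 = -90970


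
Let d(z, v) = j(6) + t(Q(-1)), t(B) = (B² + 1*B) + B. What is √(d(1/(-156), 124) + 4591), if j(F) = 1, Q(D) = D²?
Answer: √4595 ≈ 67.786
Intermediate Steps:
t(B) = B² + 2*B (t(B) = (B² + B) + B = (B + B²) + B = B² + 2*B)
d(z, v) = 4 (d(z, v) = 1 + (-1)²*(2 + (-1)²) = 1 + 1*(2 + 1) = 1 + 1*3 = 1 + 3 = 4)
√(d(1/(-156), 124) + 4591) = √(4 + 4591) = √4595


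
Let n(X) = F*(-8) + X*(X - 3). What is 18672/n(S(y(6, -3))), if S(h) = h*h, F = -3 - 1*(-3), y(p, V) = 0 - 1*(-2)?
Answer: 4668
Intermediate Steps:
y(p, V) = 2 (y(p, V) = 0 + 2 = 2)
F = 0 (F = -3 + 3 = 0)
S(h) = h²
n(X) = X*(-3 + X) (n(X) = 0*(-8) + X*(X - 3) = 0 + X*(-3 + X) = X*(-3 + X))
18672/n(S(y(6, -3))) = 18672/((2²*(-3 + 2²))) = 18672/((4*(-3 + 4))) = 18672/((4*1)) = 18672/4 = 18672*(¼) = 4668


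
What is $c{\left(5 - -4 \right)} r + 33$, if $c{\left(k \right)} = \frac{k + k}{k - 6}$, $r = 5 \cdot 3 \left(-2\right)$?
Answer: $-147$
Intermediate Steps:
$r = -30$ ($r = 15 \left(-2\right) = -30$)
$c{\left(k \right)} = \frac{2 k}{-6 + k}$
$c{\left(5 - -4 \right)} r + 33 = \frac{2 \left(5 - -4\right)}{-6 + \left(5 - -4\right)} \left(-30\right) + 33 = \frac{2 \left(5 + 4\right)}{-6 + \left(5 + 4\right)} \left(-30\right) + 33 = 2 \cdot 9 \frac{1}{-6 + 9} \left(-30\right) + 33 = 2 \cdot 9 \cdot \frac{1}{3} \left(-30\right) + 33 = 6 \left(-30\right) + 33 = -180 + 33 = -147$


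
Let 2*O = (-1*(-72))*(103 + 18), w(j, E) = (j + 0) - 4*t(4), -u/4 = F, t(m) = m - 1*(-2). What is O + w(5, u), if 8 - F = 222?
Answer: 4337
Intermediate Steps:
t(m) = 2 + m (t(m) = m + 2 = 2 + m)
F = -214 (F = 8 - 1*222 = 8 - 222 = -214)
u = 856 (u = -4*(-214) = 856)
w(j, E) = -24 + j (w(j, E) = (j + 0) - 4*(2 + 4) = j - 4*6 = j - 24 = -24 + j)
O = 4356 (O = ((-1*(-72))*(103 + 18))/2 = (72*121)/2 = (½)*8712 = 4356)
O + w(5, u) = 4356 + (-24 + 5) = 4356 - 19 = 4337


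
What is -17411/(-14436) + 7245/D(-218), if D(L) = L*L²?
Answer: 45069352633/37390077288 ≈ 1.2054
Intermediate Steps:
D(L) = L³
-17411/(-14436) + 7245/D(-218) = -17411/(-14436) + 7245/((-218)³) = -17411*(-1/14436) + 7245/(-10360232) = 17411/14436 + 7245*(-1/10360232) = 17411/14436 - 7245/10360232 = 45069352633/37390077288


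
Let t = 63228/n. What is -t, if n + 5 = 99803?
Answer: -10538/16633 ≈ -0.63356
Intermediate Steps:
n = 99798 (n = -5 + 99803 = 99798)
t = 10538/16633 (t = 63228/99798 = 63228*(1/99798) = 10538/16633 ≈ 0.63356)
-t = -1*10538/16633 = -10538/16633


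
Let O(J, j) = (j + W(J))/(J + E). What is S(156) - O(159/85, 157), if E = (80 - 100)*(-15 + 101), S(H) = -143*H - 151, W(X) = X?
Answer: -3279921315/146041 ≈ -22459.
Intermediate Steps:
S(H) = -151 - 143*H
E = -1720 (E = -20*86 = -1720)
O(J, j) = (J + j)/(-1720 + J) (O(J, j) = (j + J)/(J - 1720) = (J + j)/(-1720 + J))
S(156) - O(159/85, 157) = (-151 - 143*156) - (159/85 + 157)/(-1720 + 159/85) = (-151 - 22308) - (159*(1/85) + 157)/(-1720 + 159*(1/85)) = -22459 - (159/85 + 157)/(-1720 + 159/85) = -22459 - 13504/((-146041/85)*85) = -22459 - (-85)*13504/(146041*85) = -22459 - 1*(-13504/146041) = -22459 + 13504/146041 = -3279921315/146041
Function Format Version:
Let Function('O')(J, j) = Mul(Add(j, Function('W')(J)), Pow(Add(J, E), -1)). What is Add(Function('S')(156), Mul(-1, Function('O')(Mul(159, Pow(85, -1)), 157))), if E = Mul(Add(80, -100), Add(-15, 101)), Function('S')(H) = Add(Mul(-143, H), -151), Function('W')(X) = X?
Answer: Rational(-3279921315, 146041) ≈ -22459.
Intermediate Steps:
Function('S')(H) = Add(-151, Mul(-143, H))
E = -1720 (E = Mul(-20, 86) = -1720)
Function('O')(J, j) = Mul(Pow(Add(-1720, J), -1), Add(J, j)) (Function('O')(J, j) = Mul(Add(j, J), Pow(Add(J, -1720), -1)) = Mul(Add(J, j), Pow(Add(-1720, J), -1)) = Mul(Pow(Add(-1720, J), -1), Add(J, j)))
Add(Function('S')(156), Mul(-1, Function('O')(Mul(159, Pow(85, -1)), 157))) = Add(Add(-151, Mul(-143, 156)), Mul(-1, Mul(Pow(Add(-1720, Mul(159, Pow(85, -1))), -1), Add(Mul(159, Pow(85, -1)), 157)))) = Add(Add(-151, -22308), Mul(-1, Mul(Pow(Add(-1720, Mul(159, Rational(1, 85))), -1), Add(Mul(159, Rational(1, 85)), 157)))) = Add(-22459, Mul(-1, Mul(Pow(Add(-1720, Rational(159, 85)), -1), Add(Rational(159, 85), 157)))) = Add(-22459, Mul(-1, Mul(Pow(Rational(-146041, 85), -1), Rational(13504, 85)))) = Add(-22459, Mul(-1, Mul(Rational(-85, 146041), Rational(13504, 85)))) = Add(-22459, Mul(-1, Rational(-13504, 146041))) = Add(-22459, Rational(13504, 146041)) = Rational(-3279921315, 146041)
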